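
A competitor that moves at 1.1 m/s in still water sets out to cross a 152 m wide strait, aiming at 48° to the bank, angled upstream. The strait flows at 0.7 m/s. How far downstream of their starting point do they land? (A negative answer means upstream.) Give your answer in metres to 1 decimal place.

Perpendicular speed = 0.817 m/s; crossing time = 152 / 0.817 = 185.942 s.
Net downstream speed = -0.036 m/s.
Drift = -0.036 × 185.942 = -6.702 m (upstream).

-6.7 m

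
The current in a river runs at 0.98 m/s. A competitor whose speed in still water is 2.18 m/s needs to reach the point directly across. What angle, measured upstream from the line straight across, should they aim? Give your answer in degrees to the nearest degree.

27°

To cancel the current, the upstream component of the competitor's velocity must equal the flow: 2.18 sin θ = 0.98.
sin θ = 0.98 / 2.18 = 0.4495.
θ = arcsin(0.4495) = 26.714°.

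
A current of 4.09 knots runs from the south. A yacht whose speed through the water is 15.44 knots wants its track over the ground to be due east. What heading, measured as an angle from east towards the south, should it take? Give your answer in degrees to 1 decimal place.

15.4°

The current pushes perpendicular to the desired track; the heading must have a component into the current equal to 4.09 knots: 15.44 sin θ = 4.09.
sin θ = 0.2649, so θ = 15.361°.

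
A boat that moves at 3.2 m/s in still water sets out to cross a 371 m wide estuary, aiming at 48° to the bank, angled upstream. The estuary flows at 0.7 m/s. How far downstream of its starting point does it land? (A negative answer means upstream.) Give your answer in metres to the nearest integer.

-225 m

Perpendicular speed = 2.378 m/s; crossing time = 371 / 2.378 = 156.009 s.
Net downstream speed = -1.441 m/s.
Drift = -1.441 × 156.009 = -224.843 m (upstream).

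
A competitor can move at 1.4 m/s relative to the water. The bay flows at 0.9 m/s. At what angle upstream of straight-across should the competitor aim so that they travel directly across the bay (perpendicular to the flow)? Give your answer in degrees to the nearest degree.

To cancel the current, the upstream component of the competitor's velocity must equal the flow: 1.4 sin θ = 0.9.
sin θ = 0.9 / 1.4 = 0.6429.
θ = arcsin(0.6429) = 40.005°.

40°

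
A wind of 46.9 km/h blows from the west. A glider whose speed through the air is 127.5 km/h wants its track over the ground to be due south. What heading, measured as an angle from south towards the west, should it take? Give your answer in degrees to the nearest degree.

The wind pushes perpendicular to the desired track; the heading must have a component into the wind equal to 46.9 km/h: 127.5 sin θ = 46.9.
sin θ = 0.3678, so θ = 21.583°.

22°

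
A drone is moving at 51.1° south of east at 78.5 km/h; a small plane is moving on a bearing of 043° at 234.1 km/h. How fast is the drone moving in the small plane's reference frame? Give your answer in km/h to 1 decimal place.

Taking east as x and north as y: drone velocity = (49.295, -61.092) km/h; small plane velocity = (159.656, 171.210) km/h.
Velocity of drone relative to small plane = (49.295, -61.092) − (159.656, 171.210) = (-110.361, -232.302) km/h.
Magnitude = |(-110.361, -232.302)| = 257.184 km/h.

257.2 km/h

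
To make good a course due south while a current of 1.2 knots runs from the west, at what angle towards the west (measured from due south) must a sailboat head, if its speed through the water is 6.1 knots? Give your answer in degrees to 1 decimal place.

The current pushes perpendicular to the desired track; the heading must have a component into the current equal to 1.2 knots: 6.1 sin θ = 1.2.
sin θ = 0.1967, so θ = 11.345°.

11.3°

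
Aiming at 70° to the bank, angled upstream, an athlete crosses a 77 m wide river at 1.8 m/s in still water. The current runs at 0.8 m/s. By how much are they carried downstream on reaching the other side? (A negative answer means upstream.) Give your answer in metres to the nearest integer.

8 m

Perpendicular speed = 1.691 m/s; crossing time = 77 / 1.691 = 45.523 s.
Net downstream speed = 0.184 m/s.
Drift = 0.184 × 45.523 = 8.393 m (downstream).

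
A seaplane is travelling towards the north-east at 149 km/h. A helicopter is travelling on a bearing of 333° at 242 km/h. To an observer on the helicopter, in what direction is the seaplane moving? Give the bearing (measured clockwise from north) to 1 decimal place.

Taking east as x and north as y: seaplane velocity = (105.359, 105.359) km/h; helicopter velocity = (-109.866, 215.624) km/h.
Velocity of seaplane relative to helicopter = (105.359, 105.359) − (-109.866, 215.624) = (215.225, -110.265) km/h.
Bearing = atan2(215.22, -110.26) = 117.13° clockwise from north.

117.1°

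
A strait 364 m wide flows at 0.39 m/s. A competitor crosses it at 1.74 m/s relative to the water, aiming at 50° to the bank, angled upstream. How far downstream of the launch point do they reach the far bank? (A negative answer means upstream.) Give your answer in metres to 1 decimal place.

Perpendicular speed = 1.333 m/s; crossing time = 364 / 1.333 = 273.085 s.
Net downstream speed = -0.728 m/s.
Drift = -0.728 × 273.085 = -198.929 m (upstream).

-198.9 m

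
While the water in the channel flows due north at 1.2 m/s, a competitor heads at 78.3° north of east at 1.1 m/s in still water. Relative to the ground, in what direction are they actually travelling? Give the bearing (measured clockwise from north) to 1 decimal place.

005.6°

Taking east as x and north as y: velocity relative to the water = (0.223, 1.077) m/s; the water relative to ground = (0.000, 1.200) m/s.
Velocity relative to ground = (0.223, 1.077) + (0.000, 1.200) = (0.223, 2.277) m/s.
Bearing = atan2(0.22, 2.28) = 5.59° clockwise from north.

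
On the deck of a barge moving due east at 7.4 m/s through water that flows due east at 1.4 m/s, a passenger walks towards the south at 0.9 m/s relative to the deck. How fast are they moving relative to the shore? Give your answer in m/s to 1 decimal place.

8.8 m/s

In east/north components (m/s): passenger relative to barge = (0.000, -0.900); barge relative to water = (7.400, 0.000); water relative to ground = (1.400, 0.000).
Sum = (8.800, -0.900) m/s.
Speed = |(8.800, -0.900)| = 8.846 m/s.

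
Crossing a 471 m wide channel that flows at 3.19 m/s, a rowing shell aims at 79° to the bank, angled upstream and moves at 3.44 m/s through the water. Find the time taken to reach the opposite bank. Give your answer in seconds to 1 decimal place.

The component of the rowing shell's velocity perpendicular to the bank is 3.44 × sin 79° = 3.377 m/s.
Only the cross-stream component determines the crossing time; the current contributes nothing perpendicular to the bank.
Time = 471 / 3.377 = 139.481 s.

139.5 s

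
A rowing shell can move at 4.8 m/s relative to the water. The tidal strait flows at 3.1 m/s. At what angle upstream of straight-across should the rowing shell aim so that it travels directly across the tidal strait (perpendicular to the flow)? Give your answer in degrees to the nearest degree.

To cancel the current, the upstream component of the rowing shell's velocity must equal the flow: 4.8 sin θ = 3.1.
sin θ = 3.1 / 4.8 = 0.6458.
θ = arcsin(0.6458) = 40.228°.

40°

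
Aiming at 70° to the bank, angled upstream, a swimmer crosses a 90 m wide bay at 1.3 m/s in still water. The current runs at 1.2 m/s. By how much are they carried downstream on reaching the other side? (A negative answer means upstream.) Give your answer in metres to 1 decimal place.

Perpendicular speed = 1.222 m/s; crossing time = 90 / 1.222 = 73.674 s.
Net downstream speed = 0.755 m/s.
Drift = 0.755 × 73.674 = 55.651 m (downstream).

55.7 m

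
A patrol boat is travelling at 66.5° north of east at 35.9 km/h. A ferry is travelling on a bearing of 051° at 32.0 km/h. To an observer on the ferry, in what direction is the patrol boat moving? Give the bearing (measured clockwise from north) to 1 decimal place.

Taking east as x and north as y: patrol boat velocity = (14.315, 32.922) km/h; ferry velocity = (24.869, 20.138) km/h.
Velocity of patrol boat relative to ferry = (14.315, 32.922) − (24.869, 20.138) = (-10.554, 12.784) km/h.
Bearing = atan2(-10.55, 12.78) = 320.46° clockwise from north.

320.5°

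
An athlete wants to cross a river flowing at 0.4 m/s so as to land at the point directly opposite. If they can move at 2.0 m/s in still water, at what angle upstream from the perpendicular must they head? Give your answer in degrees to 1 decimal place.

11.5°

To cancel the current, the upstream component of the athlete's velocity must equal the flow: 2.0 sin θ = 0.4.
sin θ = 0.4 / 2.0 = 0.2000.
θ = arcsin(0.2000) = 11.537°.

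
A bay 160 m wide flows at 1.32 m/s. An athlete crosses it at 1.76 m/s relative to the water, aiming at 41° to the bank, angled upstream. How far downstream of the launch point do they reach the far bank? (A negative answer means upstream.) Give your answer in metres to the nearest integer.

-1 m

Perpendicular speed = 1.155 m/s; crossing time = 160 / 1.155 = 138.568 s.
Net downstream speed = -0.008 m/s.
Drift = -0.008 × 138.568 = -1.149 m (upstream).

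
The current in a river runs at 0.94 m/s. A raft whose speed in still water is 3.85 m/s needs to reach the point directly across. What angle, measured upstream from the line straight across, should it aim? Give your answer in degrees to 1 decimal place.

14.1°

To cancel the current, the upstream component of the raft's velocity must equal the flow: 3.85 sin θ = 0.94.
sin θ = 0.94 / 3.85 = 0.2442.
θ = arcsin(0.2442) = 14.132°.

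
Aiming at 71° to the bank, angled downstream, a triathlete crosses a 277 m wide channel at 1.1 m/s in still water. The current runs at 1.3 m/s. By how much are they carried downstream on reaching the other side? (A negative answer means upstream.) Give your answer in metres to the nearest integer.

442 m

Perpendicular speed = 1.040 m/s; crossing time = 277 / 1.040 = 266.328 s.
Net downstream speed = 1.658 m/s.
Drift = 1.658 × 266.328 = 441.605 m (downstream).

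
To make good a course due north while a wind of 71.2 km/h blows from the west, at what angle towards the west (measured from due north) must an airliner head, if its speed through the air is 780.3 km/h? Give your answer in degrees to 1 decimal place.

The wind pushes perpendicular to the desired track; the heading must have a component into the wind equal to 71.2 km/h: 780.3 sin θ = 71.2.
sin θ = 0.0912, so θ = 5.235°.

5.2°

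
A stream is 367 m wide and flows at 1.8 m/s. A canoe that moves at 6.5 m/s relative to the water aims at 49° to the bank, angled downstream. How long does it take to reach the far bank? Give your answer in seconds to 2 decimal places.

The component of the canoe's velocity perpendicular to the bank is 6.5 × sin 49° = 4.906 m/s.
Only the cross-stream component determines the crossing time; the current contributes nothing perpendicular to the bank.
Time = 367 / 4.906 = 74.812 s.

74.81 s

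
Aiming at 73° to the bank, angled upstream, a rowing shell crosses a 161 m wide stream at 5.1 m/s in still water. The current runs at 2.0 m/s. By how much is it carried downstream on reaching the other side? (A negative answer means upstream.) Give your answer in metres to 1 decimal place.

16.8 m

Perpendicular speed = 4.877 m/s; crossing time = 161 / 4.877 = 33.011 s.
Net downstream speed = 0.509 m/s.
Drift = 0.509 × 33.011 = 16.799 m (downstream).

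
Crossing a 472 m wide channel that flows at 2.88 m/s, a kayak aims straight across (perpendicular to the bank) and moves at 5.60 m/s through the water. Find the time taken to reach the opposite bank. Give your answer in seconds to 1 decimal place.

The component of the kayak's velocity perpendicular to the bank is 5.60 m/s.
Only the cross-stream component determines the crossing time; the current contributes nothing perpendicular to the bank.
Time = 472 / 5.600 = 84.286 s.

84.3 s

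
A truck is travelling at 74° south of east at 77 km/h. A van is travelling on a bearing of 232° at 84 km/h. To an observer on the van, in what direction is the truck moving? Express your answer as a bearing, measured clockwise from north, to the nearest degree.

Taking east as x and north as y: truck velocity = (21.224, -74.017) km/h; van velocity = (-66.193, -51.716) km/h.
Velocity of truck relative to van = (21.224, -74.017) − (-66.193, -51.716) = (87.417, -22.302) km/h.
Bearing = atan2(87.42, -22.30) = 104.31° clockwise from north.

104°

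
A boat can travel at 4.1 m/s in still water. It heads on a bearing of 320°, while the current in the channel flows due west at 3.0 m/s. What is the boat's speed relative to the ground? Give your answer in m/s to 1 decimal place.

6.5 m/s

Taking east as x and north as y: velocity relative to the water = (-2.635, 3.141) m/s; the water relative to ground = (-3.000, 0.000) m/s.
Velocity relative to ground = (-2.635, 3.141) + (-3.000, 0.000) = (-5.635, 3.141) m/s.
Speed = |(-5.635, 3.141)| = 6.452 m/s.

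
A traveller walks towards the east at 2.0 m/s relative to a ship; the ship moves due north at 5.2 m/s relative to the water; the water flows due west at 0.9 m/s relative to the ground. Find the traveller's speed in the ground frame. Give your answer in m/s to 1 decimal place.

In east/north components (m/s): traveller relative to ship = (2.000, 0.000); ship relative to water = (0.000, 5.200); water relative to ground = (-0.900, 0.000).
Sum = (1.100, 5.200) m/s.
Speed = |(1.100, 5.200)| = 5.315 m/s.

5.3 m/s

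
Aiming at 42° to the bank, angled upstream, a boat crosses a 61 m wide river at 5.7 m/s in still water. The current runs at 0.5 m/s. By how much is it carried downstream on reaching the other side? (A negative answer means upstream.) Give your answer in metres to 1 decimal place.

Perpendicular speed = 3.814 m/s; crossing time = 61 / 3.814 = 15.994 s.
Net downstream speed = -3.736 m/s.
Drift = -3.736 × 15.994 = -59.751 m (upstream).

-59.8 m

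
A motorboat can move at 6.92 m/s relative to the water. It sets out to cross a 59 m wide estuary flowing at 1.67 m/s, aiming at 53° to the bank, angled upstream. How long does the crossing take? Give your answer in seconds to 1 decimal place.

10.7 s

The component of the motorboat's velocity perpendicular to the bank is 6.92 × sin 53° = 5.527 m/s.
The current is parallel to the bank, so it does not affect the crossing time.
Time = 59 / 5.527 = 10.676 s.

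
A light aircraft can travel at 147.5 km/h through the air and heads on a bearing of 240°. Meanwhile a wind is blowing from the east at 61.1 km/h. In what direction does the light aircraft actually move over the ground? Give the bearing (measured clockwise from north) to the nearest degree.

249°

Taking east as x and north as y: velocity relative to the air = (-127.739, -73.750) km/h; the air relative to ground = (-61.100, 0.000) km/h.
Velocity relative to ground = (-127.739, -73.750) + (-61.100, 0.000) = (-188.839, -73.750) km/h.
Bearing = atan2(-188.84, -73.75) = 248.67° clockwise from north.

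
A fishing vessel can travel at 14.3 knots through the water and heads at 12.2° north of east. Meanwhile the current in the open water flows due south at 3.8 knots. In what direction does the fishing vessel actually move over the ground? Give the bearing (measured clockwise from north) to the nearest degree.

Taking east as x and north as y: velocity relative to the water = (13.977, 3.022) knots; the water relative to ground = (0.000, -3.800) knots.
Velocity relative to ground = (13.977, 3.022) + (0.000, -3.800) = (13.977, -0.778) knots.
Bearing = atan2(13.98, -0.78) = 93.19° clockwise from north.

093°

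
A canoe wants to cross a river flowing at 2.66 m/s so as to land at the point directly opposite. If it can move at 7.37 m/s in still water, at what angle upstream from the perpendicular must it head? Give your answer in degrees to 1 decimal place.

21.2°

To cancel the current, the upstream component of the canoe's velocity must equal the flow: 7.37 sin θ = 2.66.
sin θ = 2.66 / 7.37 = 0.3609.
θ = arcsin(0.3609) = 21.157°.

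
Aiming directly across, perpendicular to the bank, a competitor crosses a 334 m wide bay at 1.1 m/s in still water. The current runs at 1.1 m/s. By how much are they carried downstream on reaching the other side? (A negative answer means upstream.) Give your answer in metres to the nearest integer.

Perpendicular speed = 1.100 m/s; crossing time = 334 / 1.100 = 303.636 s.
Net downstream speed = 1.100 m/s.
Drift = 1.100 × 303.636 = 334.000 m (downstream).

334 m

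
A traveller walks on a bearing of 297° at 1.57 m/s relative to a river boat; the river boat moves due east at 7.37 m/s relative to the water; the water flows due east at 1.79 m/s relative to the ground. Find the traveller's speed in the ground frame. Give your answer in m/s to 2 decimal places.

7.79 m/s

In east/north components (m/s): traveller relative to river boat = (-1.399, 0.713); river boat relative to water = (7.370, 0.000); water relative to ground = (1.790, 0.000).
Sum = (7.761, 0.713) m/s.
Speed = |(7.761, 0.713)| = 7.794 m/s.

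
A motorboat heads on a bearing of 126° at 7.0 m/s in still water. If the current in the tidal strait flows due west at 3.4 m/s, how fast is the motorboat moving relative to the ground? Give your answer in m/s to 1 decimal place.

Taking east as x and north as y: velocity relative to the water = (5.663, -4.114) m/s; the water relative to ground = (-3.400, 0.000) m/s.
Velocity relative to ground = (5.663, -4.114) + (-3.400, 0.000) = (2.263, -4.114) m/s.
Speed = |(2.263, -4.114)| = 4.696 m/s.

4.7 m/s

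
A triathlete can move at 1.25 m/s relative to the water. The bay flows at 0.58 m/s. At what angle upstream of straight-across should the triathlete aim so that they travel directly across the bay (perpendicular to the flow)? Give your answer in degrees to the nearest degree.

28°

To cancel the current, the upstream component of the triathlete's velocity must equal the flow: 1.25 sin θ = 0.58.
sin θ = 0.58 / 1.25 = 0.4640.
θ = arcsin(0.4640) = 27.646°.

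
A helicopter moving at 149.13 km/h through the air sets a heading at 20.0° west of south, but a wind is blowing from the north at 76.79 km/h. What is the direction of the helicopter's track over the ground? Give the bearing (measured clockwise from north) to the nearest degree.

Taking east as x and north as y: velocity relative to the air = (-51.005, -140.136) km/h; the air relative to ground = (0.000, -76.790) km/h.
Velocity relative to ground = (-51.005, -140.136) + (0.000, -76.790) = (-51.005, -216.926) km/h.
Bearing = atan2(-51.01, -216.93) = 193.23° clockwise from north.

193°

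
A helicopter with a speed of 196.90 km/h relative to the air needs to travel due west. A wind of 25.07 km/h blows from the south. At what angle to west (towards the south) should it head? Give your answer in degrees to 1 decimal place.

The wind pushes perpendicular to the desired track; the heading must have a component into the wind equal to 25.07 km/h: 196.90 sin θ = 25.07.
sin θ = 0.1273, so θ = 7.315°.

7.3°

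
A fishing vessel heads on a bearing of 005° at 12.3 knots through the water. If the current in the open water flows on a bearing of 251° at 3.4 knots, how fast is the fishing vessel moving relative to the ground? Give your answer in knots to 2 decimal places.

11.35 knots

Taking east as x and north as y: velocity relative to the water = (1.072, 12.253) knots; the water relative to ground = (-3.215, -1.107) knots.
Velocity relative to ground = (1.072, 12.253) + (-3.215, -1.107) = (-2.143, 11.146) knots.
Speed = |(-2.143, 11.146)| = 11.350 knots.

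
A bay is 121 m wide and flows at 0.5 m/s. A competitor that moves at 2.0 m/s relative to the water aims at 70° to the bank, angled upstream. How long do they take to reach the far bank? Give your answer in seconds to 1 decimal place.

The component of the competitor's velocity perpendicular to the bank is 2.0 × sin 70° = 1.879 m/s.
Only the cross-stream component determines the crossing time; the current contributes nothing perpendicular to the bank.
Time = 121 / 1.879 = 64.383 s.

64.4 s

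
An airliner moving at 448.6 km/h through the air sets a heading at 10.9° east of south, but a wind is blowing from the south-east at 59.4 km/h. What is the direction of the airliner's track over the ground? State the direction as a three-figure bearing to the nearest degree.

Taking east as x and north as y: velocity relative to the air = (84.828, -440.507) km/h; the air relative to ground = (-42.002, 42.002) km/h.
Velocity relative to ground = (84.828, -440.507) + (-42.002, 42.002) = (42.826, -398.505) km/h.
Bearing = atan2(42.83, -398.50) = 173.87° clockwise from north.

174°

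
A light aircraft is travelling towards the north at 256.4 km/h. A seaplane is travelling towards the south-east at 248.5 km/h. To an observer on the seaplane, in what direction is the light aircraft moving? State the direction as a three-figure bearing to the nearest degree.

338°

Taking east as x and north as y: light aircraft velocity = (0.000, 256.400) km/h; seaplane velocity = (175.716, -175.716) km/h.
Velocity of light aircraft relative to seaplane = (0.000, 256.400) − (175.716, -175.716) = (-175.716, 432.116) km/h.
Bearing = atan2(-175.72, 432.12) = 337.87° clockwise from north.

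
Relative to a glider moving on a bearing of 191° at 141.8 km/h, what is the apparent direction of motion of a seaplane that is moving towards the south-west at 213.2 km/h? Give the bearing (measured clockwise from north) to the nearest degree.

Taking east as x and north as y: seaplane velocity = (-150.755, -150.755) km/h; glider velocity = (-27.057, -139.195) km/h.
Velocity of seaplane relative to glider = (-150.755, -150.755) − (-27.057, -139.195) = (-123.698, -11.560) km/h.
Bearing = atan2(-123.70, -11.56) = 264.66° clockwise from north.

265°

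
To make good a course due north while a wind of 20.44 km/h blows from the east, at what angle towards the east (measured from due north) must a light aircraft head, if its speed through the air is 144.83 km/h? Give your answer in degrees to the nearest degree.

8°

The wind pushes perpendicular to the desired track; the heading must have a component into the wind equal to 20.44 km/h: 144.83 sin θ = 20.44.
sin θ = 0.1411, so θ = 8.113°.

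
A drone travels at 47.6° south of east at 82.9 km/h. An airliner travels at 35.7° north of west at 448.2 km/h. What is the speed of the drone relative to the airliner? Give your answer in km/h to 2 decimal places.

529.59 km/h

Taking east as x and north as y: drone velocity = (55.900, -61.218) km/h; airliner velocity = (-363.976, 261.543) km/h.
Velocity of drone relative to airliner = (55.900, -61.218) − (-363.976, 261.543) = (419.876, -322.761) km/h.
Magnitude = |(419.876, -322.761)| = 529.594 km/h.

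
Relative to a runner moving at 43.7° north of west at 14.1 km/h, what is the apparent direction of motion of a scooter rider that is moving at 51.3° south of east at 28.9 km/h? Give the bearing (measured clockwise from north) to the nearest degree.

139°

Taking east as x and north as y: scooter rider velocity = (18.070, -22.554) km/h; runner velocity = (-10.194, 9.741) km/h.
Velocity of scooter rider relative to runner = (18.070, -22.554) − (-10.194, 9.741) = (28.263, -32.296) km/h.
Bearing = atan2(28.26, -32.30) = 138.81° clockwise from north.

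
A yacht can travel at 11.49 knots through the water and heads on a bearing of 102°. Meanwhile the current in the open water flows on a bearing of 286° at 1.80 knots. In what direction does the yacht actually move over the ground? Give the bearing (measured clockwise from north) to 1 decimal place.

Taking east as x and north as y: velocity relative to the water = (11.239, -2.389) knots; the water relative to ground = (-1.730, 0.496) knots.
Velocity relative to ground = (11.239, -2.389) + (-1.730, 0.496) = (9.509, -1.893) knots.
Bearing = atan2(9.51, -1.89) = 101.26° clockwise from north.

101.3°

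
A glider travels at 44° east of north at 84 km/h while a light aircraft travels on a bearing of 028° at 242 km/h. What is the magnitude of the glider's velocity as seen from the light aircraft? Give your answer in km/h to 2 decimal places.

Taking east as x and north as y: glider velocity = (58.351, 60.425) km/h; light aircraft velocity = (113.612, 213.673) km/h.
Velocity of glider relative to light aircraft = (58.351, 60.425) − (113.612, 213.673) = (-55.261, -153.249) km/h.
Magnitude = |(-55.261, -153.249)| = 162.908 km/h.

162.91 km/h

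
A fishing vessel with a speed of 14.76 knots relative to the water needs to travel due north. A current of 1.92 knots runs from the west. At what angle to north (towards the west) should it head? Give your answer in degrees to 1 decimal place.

7.5°

The current pushes perpendicular to the desired track; the heading must have a component into the current equal to 1.92 knots: 14.76 sin θ = 1.92.
sin θ = 0.1301, so θ = 7.474°.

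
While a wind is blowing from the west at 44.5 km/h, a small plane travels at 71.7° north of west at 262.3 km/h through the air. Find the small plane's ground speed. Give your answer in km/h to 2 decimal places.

251.90 km/h

Taking east as x and north as y: velocity relative to the air = (-82.360, 249.034) km/h; the air relative to ground = (44.500, 0.000) km/h.
Velocity relative to ground = (-82.360, 249.034) + (44.500, 0.000) = (-37.860, 249.034) km/h.
Speed = |(-37.860, 249.034)| = 251.896 km/h.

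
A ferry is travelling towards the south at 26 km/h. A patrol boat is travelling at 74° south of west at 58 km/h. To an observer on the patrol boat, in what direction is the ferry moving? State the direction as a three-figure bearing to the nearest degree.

028°

Taking east as x and north as y: ferry velocity = (0.000, -26.000) km/h; patrol boat velocity = (-15.987, -55.753) km/h.
Velocity of ferry relative to patrol boat = (0.000, -26.000) − (-15.987, -55.753) = (15.987, 29.753) km/h.
Bearing = atan2(15.99, 29.75) = 28.25° clockwise from north.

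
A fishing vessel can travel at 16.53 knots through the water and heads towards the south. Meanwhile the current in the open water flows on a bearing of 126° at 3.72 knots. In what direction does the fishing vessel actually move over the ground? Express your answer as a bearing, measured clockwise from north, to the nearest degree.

Taking east as x and north as y: velocity relative to the water = (0.000, -16.530) knots; the water relative to ground = (3.010, -2.187) knots.
Velocity relative to ground = (0.000, -16.530) + (3.010, -2.187) = (3.010, -18.717) knots.
Bearing = atan2(3.01, -18.72) = 170.87° clockwise from north.

171°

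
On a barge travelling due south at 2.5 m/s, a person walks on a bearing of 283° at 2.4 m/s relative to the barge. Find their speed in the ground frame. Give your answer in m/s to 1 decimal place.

Taking east as x and north as y: barge velocity = (0.000, -2.500) m/s; person velocity relative to barge = (-2.338, 0.540) m/s.
Velocity relative to ground = (0.000, -2.500) + (-2.338, 0.540) = (-2.338, -1.960) m/s.
Speed = |(-2.338, -1.960)| = 3.051 m/s.

3.1 m/s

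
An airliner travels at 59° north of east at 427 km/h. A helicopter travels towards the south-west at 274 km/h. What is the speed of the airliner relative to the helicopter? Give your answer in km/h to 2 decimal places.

Taking east as x and north as y: airliner velocity = (219.921, 366.010) km/h; helicopter velocity = (-193.747, -193.747) km/h.
Velocity of airliner relative to helicopter = (219.921, 366.010) − (-193.747, -193.747) = (413.669, 559.758) km/h.
Magnitude = |(413.669, 559.758)| = 696.025 km/h.

696.02 km/h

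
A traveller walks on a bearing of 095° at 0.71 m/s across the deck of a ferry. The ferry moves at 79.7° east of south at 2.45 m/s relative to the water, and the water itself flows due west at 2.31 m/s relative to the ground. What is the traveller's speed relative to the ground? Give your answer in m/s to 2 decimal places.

In east/north components (m/s): traveller relative to ferry = (0.707, -0.062); ferry relative to water = (2.411, -0.438); water relative to ground = (-2.310, 0.000).
Sum = (0.808, -0.500) m/s.
Speed = |(0.808, -0.500)| = 0.950 m/s.

0.95 m/s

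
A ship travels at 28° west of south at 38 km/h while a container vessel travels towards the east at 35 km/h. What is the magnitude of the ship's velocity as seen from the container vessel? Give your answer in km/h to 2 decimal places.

Taking east as x and north as y: ship velocity = (-17.840, -33.552) km/h; container vessel velocity = (35.000, 0.000) km/h.
Velocity of ship relative to container vessel = (-17.840, -33.552) − (35.000, 0.000) = (-52.840, -33.552) km/h.
Magnitude = |(-52.840, -33.552)| = 62.592 km/h.

62.59 km/h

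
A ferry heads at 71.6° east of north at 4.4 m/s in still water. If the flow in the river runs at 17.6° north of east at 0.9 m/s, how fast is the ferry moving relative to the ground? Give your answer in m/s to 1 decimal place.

5.3 m/s

Taking east as x and north as y: velocity relative to the water = (4.175, 1.389) m/s; the water relative to ground = (0.858, 0.272) m/s.
Velocity relative to ground = (4.175, 1.389) + (0.858, 0.272) = (5.033, 1.661) m/s.
Speed = |(5.033, 1.661)| = 5.300 m/s.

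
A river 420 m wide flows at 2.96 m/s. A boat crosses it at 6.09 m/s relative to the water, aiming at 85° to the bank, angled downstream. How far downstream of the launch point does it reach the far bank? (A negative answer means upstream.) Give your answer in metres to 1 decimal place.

Perpendicular speed = 6.067 m/s; crossing time = 420 / 6.067 = 69.229 s.
Net downstream speed = 3.491 m/s.
Drift = 3.491 × 69.229 = 241.663 m (downstream).

241.7 m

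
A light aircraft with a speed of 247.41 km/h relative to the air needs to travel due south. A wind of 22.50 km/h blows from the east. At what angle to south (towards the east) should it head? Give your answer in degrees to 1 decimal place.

The wind pushes perpendicular to the desired track; the heading must have a component into the wind equal to 22.50 km/h: 247.41 sin θ = 22.50.
sin θ = 0.0909, so θ = 5.218°.

5.2°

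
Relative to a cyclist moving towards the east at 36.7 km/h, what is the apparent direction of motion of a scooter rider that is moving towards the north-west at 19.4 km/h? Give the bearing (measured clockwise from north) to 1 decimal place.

Taking east as x and north as y: scooter rider velocity = (-13.718, 13.718) km/h; cyclist velocity = (36.700, 0.000) km/h.
Velocity of scooter rider relative to cyclist = (-13.718, 13.718) − (36.700, 0.000) = (-50.418, 13.718) km/h.
Bearing = atan2(-50.42, 13.72) = 285.22° clockwise from north.

285.2°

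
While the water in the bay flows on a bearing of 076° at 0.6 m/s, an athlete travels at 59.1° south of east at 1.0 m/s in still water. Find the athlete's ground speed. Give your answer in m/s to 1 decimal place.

1.3 m/s

Taking east as x and north as y: velocity relative to the water = (0.514, -0.858) m/s; the water relative to ground = (0.582, 0.145) m/s.
Velocity relative to ground = (0.514, -0.858) + (0.582, 0.145) = (1.096, -0.713) m/s.
Speed = |(1.096, -0.713)| = 1.307 m/s.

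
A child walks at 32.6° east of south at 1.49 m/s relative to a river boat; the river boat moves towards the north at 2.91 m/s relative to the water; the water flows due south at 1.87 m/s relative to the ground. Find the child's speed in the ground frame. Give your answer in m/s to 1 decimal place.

0.8 m/s

In east/north components (m/s): child relative to river boat = (0.803, -1.255); river boat relative to water = (0.000, 2.910); water relative to ground = (0.000, -1.870).
Sum = (0.803, -0.215) m/s.
Speed = |(0.803, -0.215)| = 0.831 m/s.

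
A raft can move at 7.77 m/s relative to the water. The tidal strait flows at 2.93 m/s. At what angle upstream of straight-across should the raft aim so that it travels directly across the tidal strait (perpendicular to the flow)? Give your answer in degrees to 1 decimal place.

22.2°

To cancel the current, the upstream component of the raft's velocity must equal the flow: 7.77 sin θ = 2.93.
sin θ = 2.93 / 7.77 = 0.3771.
θ = arcsin(0.3771) = 22.154°.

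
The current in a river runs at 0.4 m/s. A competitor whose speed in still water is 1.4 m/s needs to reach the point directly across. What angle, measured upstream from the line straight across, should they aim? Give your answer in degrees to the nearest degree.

17°

To cancel the current, the upstream component of the competitor's velocity must equal the flow: 1.4 sin θ = 0.4.
sin θ = 0.4 / 1.4 = 0.2857.
θ = arcsin(0.2857) = 16.602°.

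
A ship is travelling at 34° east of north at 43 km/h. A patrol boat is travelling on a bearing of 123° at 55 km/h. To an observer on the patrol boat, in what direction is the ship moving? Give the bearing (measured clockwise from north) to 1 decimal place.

341.4°

Taking east as x and north as y: ship velocity = (24.045, 35.649) km/h; patrol boat velocity = (46.127, -29.955) km/h.
Velocity of ship relative to patrol boat = (24.045, 35.649) − (46.127, -29.955) = (-22.082, 65.604) km/h.
Bearing = atan2(-22.08, 65.60) = 341.40° clockwise from north.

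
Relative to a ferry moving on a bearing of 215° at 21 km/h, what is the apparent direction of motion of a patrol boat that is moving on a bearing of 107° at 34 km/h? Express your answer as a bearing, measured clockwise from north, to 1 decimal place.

080.7°

Taking east as x and north as y: patrol boat velocity = (32.514, -9.941) km/h; ferry velocity = (-12.045, -17.202) km/h.
Velocity of patrol boat relative to ferry = (32.514, -9.941) − (-12.045, -17.202) = (44.559, 7.262) km/h.
Bearing = atan2(44.56, 7.26) = 80.74° clockwise from north.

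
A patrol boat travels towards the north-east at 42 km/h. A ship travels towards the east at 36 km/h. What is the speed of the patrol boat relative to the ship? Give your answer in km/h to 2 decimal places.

Taking east as x and north as y: patrol boat velocity = (29.698, 29.698) km/h; ship velocity = (36.000, 0.000) km/h.
Velocity of patrol boat relative to ship = (29.698, 29.698) − (36.000, 0.000) = (-6.302, 29.698) km/h.
Magnitude = |(-6.302, 29.698)| = 30.360 km/h.

30.36 km/h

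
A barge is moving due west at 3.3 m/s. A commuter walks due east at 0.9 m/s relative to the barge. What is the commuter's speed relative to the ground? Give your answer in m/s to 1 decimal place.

2.4 m/s

Taking east as x and north as y: barge velocity = (-3.300, 0.000) m/s; commuter velocity relative to barge = (0.900, 0.000) m/s.
Velocity relative to ground = (-3.300, 0.000) + (0.900, 0.000) = (-2.400, 0.000) m/s.
Speed = |(-2.400, 0.000)| = 2.400 m/s.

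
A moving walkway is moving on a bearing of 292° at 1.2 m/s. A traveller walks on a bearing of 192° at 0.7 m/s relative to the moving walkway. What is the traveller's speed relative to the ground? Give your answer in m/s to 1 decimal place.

Taking east as x and north as y: moving walkway velocity = (-1.113, 0.450) m/s; traveller velocity relative to moving walkway = (-0.146, -0.685) m/s.
Velocity relative to ground = (-1.113, 0.450) + (-0.146, -0.685) = (-1.258, -0.235) m/s.
Speed = |(-1.258, -0.235)| = 1.280 m/s.

1.3 m/s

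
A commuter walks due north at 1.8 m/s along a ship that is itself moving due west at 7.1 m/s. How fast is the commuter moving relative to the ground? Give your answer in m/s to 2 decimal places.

7.32 m/s

Taking east as x and north as y: ship velocity = (-7.100, 0.000) m/s; commuter velocity relative to ship = (0.000, 1.800) m/s.
Velocity relative to ground = (-7.100, 0.000) + (0.000, 1.800) = (-7.100, 1.800) m/s.
Speed = |(-7.100, 1.800)| = 7.325 m/s.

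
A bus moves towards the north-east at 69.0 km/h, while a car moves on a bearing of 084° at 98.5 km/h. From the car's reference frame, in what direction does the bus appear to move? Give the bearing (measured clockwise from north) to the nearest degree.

308°

Taking east as x and north as y: bus velocity = (48.790, 48.790) km/h; car velocity = (97.960, 10.296) km/h.
Velocity of bus relative to car = (48.790, 48.790) − (97.960, 10.296) = (-49.170, 38.494) km/h.
Bearing = atan2(-49.17, 38.49) = 308.06° clockwise from north.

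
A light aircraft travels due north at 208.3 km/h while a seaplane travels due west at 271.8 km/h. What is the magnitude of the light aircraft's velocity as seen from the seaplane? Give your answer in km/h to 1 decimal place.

342.4 km/h

Taking east as x and north as y: light aircraft velocity = (0.000, 208.300) km/h; seaplane velocity = (-271.800, 0.000) km/h.
Velocity of light aircraft relative to seaplane = (0.000, 208.300) − (-271.800, 0.000) = (271.800, 208.300) km/h.
Magnitude = |(271.800, 208.300)| = 342.439 km/h.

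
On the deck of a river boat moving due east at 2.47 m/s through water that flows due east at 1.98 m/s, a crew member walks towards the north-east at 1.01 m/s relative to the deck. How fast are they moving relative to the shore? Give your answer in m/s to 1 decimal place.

5.2 m/s

In east/north components (m/s): crew member relative to river boat = (0.714, 0.714); river boat relative to water = (2.470, 0.000); water relative to ground = (1.980, 0.000).
Sum = (5.164, 0.714) m/s.
Speed = |(5.164, 0.714)| = 5.213 m/s.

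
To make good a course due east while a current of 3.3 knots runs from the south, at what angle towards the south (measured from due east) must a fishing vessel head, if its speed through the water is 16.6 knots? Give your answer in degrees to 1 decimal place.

The current pushes perpendicular to the desired track; the heading must have a component into the current equal to 3.3 knots: 16.6 sin θ = 3.3.
sin θ = 0.1988, so θ = 11.467°.

11.5°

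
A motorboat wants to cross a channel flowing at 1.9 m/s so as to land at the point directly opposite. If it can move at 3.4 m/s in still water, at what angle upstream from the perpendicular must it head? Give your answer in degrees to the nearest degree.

34°

To cancel the current, the upstream component of the motorboat's velocity must equal the flow: 3.4 sin θ = 1.9.
sin θ = 1.9 / 3.4 = 0.5588.
θ = arcsin(0.5588) = 33.974°.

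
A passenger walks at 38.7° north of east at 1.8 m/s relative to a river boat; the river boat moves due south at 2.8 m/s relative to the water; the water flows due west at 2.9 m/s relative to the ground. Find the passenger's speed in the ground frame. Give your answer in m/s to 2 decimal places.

In east/north components (m/s): passenger relative to river boat = (1.405, 1.125); river boat relative to water = (0.000, -2.800); water relative to ground = (-2.900, 0.000).
Sum = (-1.495, -1.675) m/s.
Speed = |(-1.495, -1.675)| = 2.245 m/s.

2.24 m/s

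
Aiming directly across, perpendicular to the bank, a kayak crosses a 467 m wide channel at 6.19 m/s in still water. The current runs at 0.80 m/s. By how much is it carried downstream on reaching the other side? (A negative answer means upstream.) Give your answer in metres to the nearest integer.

Perpendicular speed = 6.190 m/s; crossing time = 467 / 6.190 = 75.444 s.
Net downstream speed = 0.800 m/s.
Drift = 0.800 × 75.444 = 60.355 m (downstream).

60 m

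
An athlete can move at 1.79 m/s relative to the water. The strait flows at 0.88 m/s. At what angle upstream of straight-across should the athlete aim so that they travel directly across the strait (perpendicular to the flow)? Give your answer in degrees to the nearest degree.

29°

To cancel the current, the upstream component of the athlete's velocity must equal the flow: 1.79 sin θ = 0.88.
sin θ = 0.88 / 1.79 = 0.4916.
θ = arcsin(0.4916) = 29.447°.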